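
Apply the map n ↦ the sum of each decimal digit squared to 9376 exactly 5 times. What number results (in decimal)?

61

9376 → 9² + 3² + 7² + 6² = 175
175 → 1² + 7² + 5² = 75
75 → 7² + 5² = 74
74 → 7² + 4² = 65
65 → 6² + 5² = 61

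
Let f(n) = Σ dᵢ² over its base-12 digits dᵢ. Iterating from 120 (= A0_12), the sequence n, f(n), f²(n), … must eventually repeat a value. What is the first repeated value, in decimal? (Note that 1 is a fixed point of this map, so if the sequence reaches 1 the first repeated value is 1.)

120 = (10,0)_12 → 10² + 0² = 100 + 0 = 100
100 = (8,4)_12 → 8² + 4² = 64 + 16 = 80
80 = (6,8)_12 → 6² + 8² = 36 + 64 = 100  — 100 already appeared earlier.

100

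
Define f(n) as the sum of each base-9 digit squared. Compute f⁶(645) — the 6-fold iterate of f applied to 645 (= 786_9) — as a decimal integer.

645 = (7,8,6)_9 → 149
149 = (1,7,5)_9 → 75
75 = (8,3)_9 → 73
73 = (8,1)_9 → 65
65 = (7,2)_9 → 53
53 = (5,8)_9 → 89

89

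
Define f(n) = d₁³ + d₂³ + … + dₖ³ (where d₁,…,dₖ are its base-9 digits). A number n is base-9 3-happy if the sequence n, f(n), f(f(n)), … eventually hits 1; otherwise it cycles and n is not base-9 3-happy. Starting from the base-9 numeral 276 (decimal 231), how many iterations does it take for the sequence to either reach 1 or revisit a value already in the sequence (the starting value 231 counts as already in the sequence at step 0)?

231 = (2,7,6)_9 → 2³ + 7³ + 6³ = 8 + 343 + 216 = 567
567 = (7,0,0)_9 → 7³ + 0³ + 0³ = 343 + 0 + 0 = 343
343 = (4,2,1)_9 → 4³ + 2³ + 1³ = 64 + 8 + 1 = 73
73 = (8,1)_9 → 8³ + 1³ = 512 + 1 = 513
513 = (6,3,0)_9 → 6³ + 3³ + 0³ = 216 + 27 + 0 = 243
243 = (3,0,0)_9 → 3³ + 0³ + 0³ = 27 + 0 + 0 = 27
27 = (3,0)_9 → 3³ + 0³ = 27 + 0 = 27  — 27 repeats.
That took 7 steps.

7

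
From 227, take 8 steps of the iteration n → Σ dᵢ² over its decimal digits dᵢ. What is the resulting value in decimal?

145

227 → 2² + 2² + 7² = 57
57 → 5² + 7² = 74
74 → 7² + 4² = 65
65 → 6² + 5² = 61
61 → 6² + 1² = 37
37 → 3² + 7² = 58
58 → 5² + 8² = 89
89 → 8² + 9² = 145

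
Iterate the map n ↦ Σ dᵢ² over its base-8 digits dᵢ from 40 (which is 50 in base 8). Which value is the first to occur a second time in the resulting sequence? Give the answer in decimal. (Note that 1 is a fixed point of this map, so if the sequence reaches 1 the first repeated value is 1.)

40 = (5,0)_8 → 5² + 0² = 25 + 0 = 25
25 = (3,1)_8 → 3² + 1² = 9 + 1 = 10
10 = (1,2)_8 → 1² + 2² = 1 + 4 = 5
5 = (5)_8 → 5² = 25  — 25 already appeared earlier.

25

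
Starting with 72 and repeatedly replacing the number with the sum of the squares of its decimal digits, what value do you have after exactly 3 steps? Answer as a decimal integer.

72 → 7² + 2² = 53
53 → 5² + 3² = 34
34 → 3² + 4² = 25

25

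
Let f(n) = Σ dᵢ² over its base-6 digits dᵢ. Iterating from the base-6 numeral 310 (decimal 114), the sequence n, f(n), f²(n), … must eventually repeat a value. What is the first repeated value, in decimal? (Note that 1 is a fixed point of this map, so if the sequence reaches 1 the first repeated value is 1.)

114 = (3,1,0)_6 → 3² + 1² + 0² = 10
10 = (1,4)_6 → 1² + 4² = 17
17 = (2,5)_6 → 2² + 5² = 29
29 = (4,5)_6 → 4² + 5² = 41
41 = (1,0,5)_6 → 1² + 0² + 5² = 26
26 = (4,2)_6 → 4² + 2² = 20
20 = (3,2)_6 → 3² + 2² = 13
13 = (2,1)_6 → 2² + 1² = 5
5 = (5)_6 → 5² = 25
25 = (4,1)_6 → 4² + 1² = 17  — 17 already appeared earlier.

17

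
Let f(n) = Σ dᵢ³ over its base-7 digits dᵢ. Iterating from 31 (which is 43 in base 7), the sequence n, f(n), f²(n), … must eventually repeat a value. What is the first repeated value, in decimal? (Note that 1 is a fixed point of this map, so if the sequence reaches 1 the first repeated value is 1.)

91

31 = (4,3)_7 → 91
91 = (1,6,0)_7 → 217
217 = (4,3,0)_7 → 91  — 91 already appeared earlier.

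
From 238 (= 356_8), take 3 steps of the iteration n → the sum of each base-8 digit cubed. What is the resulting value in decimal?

258

238 = (3,5,6)_8 → 3³ + 5³ + 6³ = 27 + 125 + 216 = 368
368 = (5,6,0)_8 → 5³ + 6³ + 0³ = 125 + 216 + 0 = 341
341 = (5,2,5)_8 → 5³ + 2³ + 5³ = 125 + 8 + 125 = 258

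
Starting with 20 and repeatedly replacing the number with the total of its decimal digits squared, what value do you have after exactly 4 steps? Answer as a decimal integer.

20 → 2² + 0² = 4 + 0 = 4
4 → 4² = 16
16 → 1² + 6² = 1 + 36 = 37
37 → 3² + 7² = 9 + 49 = 58

58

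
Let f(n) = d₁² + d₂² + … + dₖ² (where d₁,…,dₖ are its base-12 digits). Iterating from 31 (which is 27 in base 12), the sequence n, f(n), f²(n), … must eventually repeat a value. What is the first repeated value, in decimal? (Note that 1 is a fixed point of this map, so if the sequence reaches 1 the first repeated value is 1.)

41

31 = (2,7)_12 → 2² + 7² = 53
53 = (4,5)_12 → 4² + 5² = 41
41 = (3,5)_12 → 3² + 5² = 34
34 = (2,10)_12 → 2² + 10² = 104
104 = (8,8)_12 → 8² + 8² = 128
128 = (10,8)_12 → 10² + 8² = 164
164 = (1,1,8)_12 → 1² + 1² + 8² = 66
66 = (5,6)_12 → 5² + 6² = 61
61 = (5,1)_12 → 5² + 1² = 26
26 = (2,2)_12 → 2² + 2² = 8
8 = (8)_12 → 8² = 64
64 = (5,4)_12 → 5² + 4² = 41  — 41 already appeared earlier.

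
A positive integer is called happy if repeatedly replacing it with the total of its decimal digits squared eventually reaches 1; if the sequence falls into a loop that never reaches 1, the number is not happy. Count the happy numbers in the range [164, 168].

164: 164 → 53 → 34 → 25 → 29 → 85 → 89 → 145 → 42 → 20 → 4 → 16 → 37 → 58 → 89  — not happy
165: 165 → 62 → 40 → 16 → 37 → 58 → 89 → 145 → 42 → 20 → 4 → 16  — not happy
166: 166 → 73 → 58 → 89 → 145 → 42 → 20 → 4 → 16 → 37 → 58  — not happy
167: 167 → 86 → 100 → 1  — happy
168: 168 → 101 → 2 → 4 → 16 → 37 → 58 → 89 → 145 → 42 → 20 → 4  — not happy
happy: 167

1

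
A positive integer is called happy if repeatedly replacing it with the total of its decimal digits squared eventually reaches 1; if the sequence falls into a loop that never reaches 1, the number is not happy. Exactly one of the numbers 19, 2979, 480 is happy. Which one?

19: 19 → 82 → 68 → 100 → 1  — reaches 1 (happy)
2979: 2979 → 215 → 30 → 9 → 81 → 65 → 61 → 37 → 58 → 89 → 145 → 42 → 20 → 4 → 16 → 37  — repeats 37 (not happy)
480: 480 → 80 → 64 → 52 → 29 → 85 → 89 → 145 → 42 → 20 → 4 → 16 → 37 → 58 → 89  — repeats 89 (not happy)

19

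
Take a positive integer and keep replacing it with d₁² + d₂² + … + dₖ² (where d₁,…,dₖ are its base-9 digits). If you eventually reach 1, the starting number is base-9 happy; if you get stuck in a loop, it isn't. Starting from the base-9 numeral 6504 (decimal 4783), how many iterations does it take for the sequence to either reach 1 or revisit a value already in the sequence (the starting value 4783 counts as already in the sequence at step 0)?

5

4783 = (6,5,0,4)_9 → 6² + 5² + 0² + 4² = 36 + 25 + 0 + 16 = 77
77 = (8,5)_9 → 8² + 5² = 64 + 25 = 89
89 = (1,0,8)_9 → 1² + 0² + 8² = 1 + 0 + 64 = 65
65 = (7,2)_9 → 7² + 2² = 49 + 4 = 53
53 = (5,8)_9 → 5² + 8² = 25 + 64 = 89  — 89 repeats.
That took 5 steps.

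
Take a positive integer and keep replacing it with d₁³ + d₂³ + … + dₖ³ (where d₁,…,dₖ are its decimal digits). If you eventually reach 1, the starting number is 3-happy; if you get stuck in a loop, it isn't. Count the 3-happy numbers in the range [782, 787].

782: 782 → 863 → 755 → 593 → 881 → 1025 → 134 → 92 → 737 → 713 → 371 → 371  — not 3-happy
783: 783 → 882 → 1032 → 36 → 243 → 99 → 1458 → 702 → 351 → 153 → 153  — not 3-happy
784: 784 → 919 → 1459 → 919  — not 3-happy
785: 785 → 980 → 1241 → 74 → 407 → 407  — not 3-happy
786: 786 → 1071 → 345 → 216 → 225 → 141 → 66 → 432 → 99 → 1458 → 702 → 351 → 153 → 153  — not 3-happy
787: 787 → 1198 → 1243 → 100 → 1  — 3-happy
3-happy: 787

1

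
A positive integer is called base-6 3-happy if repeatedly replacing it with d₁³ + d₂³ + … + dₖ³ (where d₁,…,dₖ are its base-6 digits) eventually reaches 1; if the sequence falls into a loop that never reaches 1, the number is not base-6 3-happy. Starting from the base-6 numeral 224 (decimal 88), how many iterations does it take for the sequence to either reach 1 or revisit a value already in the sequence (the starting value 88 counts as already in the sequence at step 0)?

10

88 = (2,2,4)_6 → 2³ + 2³ + 4³ = 80
80 = (2,1,2)_6 → 2³ + 1³ + 2³ = 17
17 = (2,5)_6 → 2³ + 5³ = 133
133 = (3,4,1)_6 → 3³ + 4³ + 1³ = 92
92 = (2,3,2)_6 → 2³ + 3³ + 2³ = 43
43 = (1,1,1)_6 → 1³ + 1³ + 1³ = 3
3 = (3)_6 → 3³ = 27
27 = (4,3)_6 → 4³ + 3³ = 91
91 = (2,3,1)_6 → 2³ + 3³ + 1³ = 36
36 = (1,0,0)_6 → 1³ + 0³ + 0³ = 1  — reached 1.
That took 10 steps.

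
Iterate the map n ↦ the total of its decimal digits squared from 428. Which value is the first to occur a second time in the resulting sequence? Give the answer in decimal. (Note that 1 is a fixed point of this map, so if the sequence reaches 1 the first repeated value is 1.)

89

428 → 4² + 2² + 8² = 84
84 → 8² + 4² = 80
80 → 8² + 0² = 64
64 → 6² + 4² = 52
52 → 5² + 2² = 29
29 → 2² + 9² = 85
85 → 8² + 5² = 89
89 → 8² + 9² = 145
145 → 1² + 4² + 5² = 42
42 → 4² + 2² = 20
20 → 2² + 0² = 4
4 → 4² = 16
16 → 1² + 6² = 37
37 → 3² + 7² = 58
58 → 5² + 8² = 89  — 89 already appeared earlier.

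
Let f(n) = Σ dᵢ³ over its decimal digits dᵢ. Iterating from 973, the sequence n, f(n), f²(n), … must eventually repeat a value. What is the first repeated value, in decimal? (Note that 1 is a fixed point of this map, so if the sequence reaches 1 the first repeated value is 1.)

1459

973 → 9³ + 7³ + 3³ = 1099
1099 → 1³ + 0³ + 9³ + 9³ = 1459
1459 → 1³ + 4³ + 5³ + 9³ = 919
919 → 9³ + 1³ + 9³ = 1459  — 1459 already appeared earlier.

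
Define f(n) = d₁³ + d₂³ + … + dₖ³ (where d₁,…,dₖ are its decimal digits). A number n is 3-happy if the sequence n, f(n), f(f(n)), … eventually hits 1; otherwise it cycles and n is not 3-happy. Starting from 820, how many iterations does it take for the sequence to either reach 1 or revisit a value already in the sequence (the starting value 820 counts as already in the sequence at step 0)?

5

820 → 8³ + 2³ + 0³ = 520
520 → 5³ + 2³ + 0³ = 133
133 → 1³ + 3³ + 3³ = 55
55 → 5³ + 5³ = 250
250 → 2³ + 5³ + 0³ = 133  — 133 repeats.
That took 5 steps.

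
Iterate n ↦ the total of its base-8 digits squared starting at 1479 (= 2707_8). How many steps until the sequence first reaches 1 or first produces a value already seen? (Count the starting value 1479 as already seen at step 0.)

10

1479 = (2,7,0,7)_8 → 102
102 = (1,4,6)_8 → 53
53 = (6,5)_8 → 61
61 = (7,5)_8 → 74
74 = (1,1,2)_8 → 6
6 = (6)_8 → 36
36 = (4,4)_8 → 32
32 = (4,0)_8 → 16
16 = (2,0)_8 → 4
4 = (4)_8 → 16  — 16 repeats.
That took 10 steps.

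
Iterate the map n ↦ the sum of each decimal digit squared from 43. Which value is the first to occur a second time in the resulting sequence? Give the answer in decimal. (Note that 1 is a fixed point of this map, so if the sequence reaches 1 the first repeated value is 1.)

43 → 4² + 3² = 25
25 → 2² + 5² = 29
29 → 2² + 9² = 85
85 → 8² + 5² = 89
89 → 8² + 9² = 145
145 → 1² + 4² + 5² = 42
42 → 4² + 2² = 20
20 → 2² + 0² = 4
4 → 4² = 16
16 → 1² + 6² = 37
37 → 3² + 7² = 58
58 → 5² + 8² = 89  — 89 already appeared earlier.

89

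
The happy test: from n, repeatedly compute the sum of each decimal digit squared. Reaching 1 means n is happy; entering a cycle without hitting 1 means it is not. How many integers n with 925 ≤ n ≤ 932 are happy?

925: 925 → 110 → 2 → 4 → 16 → 37 → 58 → 89 → 145 → 42 → 20 → 4  — not happy
926: 926 → 121 → 6 → 36 → 45 → 41 → 17 → 50 → 25 → 29 → 85 → 89 → 145 → 42 → 20 → 4 → 16 → 37 → 58 → 89  — not happy
927: 927 → 134 → 26 → 40 → 16 → 37 → 58 → 89 → 145 → 42 → 20 → 4 → 16  — not happy
928: 928 → 149 → 98 → 145 → 42 → 20 → 4 → 16 → 37 → 58 → 89 → 145  — not happy
929: 929 → 166 → 73 → 58 → 89 → 145 → 42 → 20 → 4 → 16 → 37 → 58  — not happy
930: 930 → 90 → 81 → 65 → 61 → 37 → 58 → 89 → 145 → 42 → 20 → 4 → 16 → 37  — not happy
931: 931 → 91 → 82 → 68 → 100 → 1  — happy
932: 932 → 94 → 97 → 130 → 10 → 1  — happy
happy: 931, 932

2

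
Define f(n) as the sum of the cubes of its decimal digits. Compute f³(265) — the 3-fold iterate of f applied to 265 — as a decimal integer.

520

265 → 2³ + 6³ + 5³ = 349
349 → 3³ + 4³ + 9³ = 820
820 → 8³ + 2³ + 0³ = 520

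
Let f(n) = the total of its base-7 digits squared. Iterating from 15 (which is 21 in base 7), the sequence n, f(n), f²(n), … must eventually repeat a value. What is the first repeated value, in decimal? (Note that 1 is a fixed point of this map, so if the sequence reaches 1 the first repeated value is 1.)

25

15 = (2,1)_7 → 2² + 1² = 5
5 = (5)_7 → 5² = 25
25 = (3,4)_7 → 3² + 4² = 25  — 25 already appeared earlier.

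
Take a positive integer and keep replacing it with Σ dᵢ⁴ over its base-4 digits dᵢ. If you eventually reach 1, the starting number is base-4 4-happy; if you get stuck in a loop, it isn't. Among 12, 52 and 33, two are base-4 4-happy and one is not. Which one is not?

12

12: 12 → 81 → 3 → 81  — repeats 81 (not base-4 4-happy)
52: 52 → 82 → 18 → 17 → 2 → 16 → 1  — reaches 1 (base-4 4-happy)
33: 33 → 17 → 2 → 16 → 1  — reaches 1 (base-4 4-happy)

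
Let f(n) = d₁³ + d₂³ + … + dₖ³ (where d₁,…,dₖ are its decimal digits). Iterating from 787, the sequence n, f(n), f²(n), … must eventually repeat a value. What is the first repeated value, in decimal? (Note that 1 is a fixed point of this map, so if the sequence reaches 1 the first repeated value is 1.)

1

787 → 7³ + 8³ + 7³ = 1198
1198 → 1³ + 1³ + 9³ + 8³ = 1243
1243 → 1³ + 2³ + 4³ + 3³ = 100
100 → 1³ + 0³ + 0³ = 1  — reached the fixed point 1.
1 → 1, so 1 is the first repeated value.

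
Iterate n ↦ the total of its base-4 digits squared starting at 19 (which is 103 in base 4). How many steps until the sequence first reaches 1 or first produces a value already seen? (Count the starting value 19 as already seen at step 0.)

19 = (1,0,3)_4 → 1² + 0² + 3² = 1 + 0 + 9 = 10
10 = (2,2)_4 → 2² + 2² = 4 + 4 = 8
8 = (2,0)_4 → 2² + 0² = 4 + 0 = 4
4 = (1,0)_4 → 1² + 0² = 1 + 0 = 1  — reached 1.
That took 4 steps.

4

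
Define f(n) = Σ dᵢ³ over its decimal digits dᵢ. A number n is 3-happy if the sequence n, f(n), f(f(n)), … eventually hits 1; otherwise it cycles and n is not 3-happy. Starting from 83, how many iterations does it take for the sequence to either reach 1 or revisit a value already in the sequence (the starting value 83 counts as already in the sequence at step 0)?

83 → 539
539 → 881
881 → 1025
1025 → 134
134 → 92
92 → 737
737 → 713
713 → 371
371 → 371  — 371 repeats.
That took 9 steps.

9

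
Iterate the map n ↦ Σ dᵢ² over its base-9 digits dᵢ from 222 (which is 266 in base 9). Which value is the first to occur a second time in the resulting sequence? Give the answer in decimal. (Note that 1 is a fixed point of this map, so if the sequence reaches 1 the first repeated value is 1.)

222 = (2,6,6)_9 → 2² + 6² + 6² = 76
76 = (8,4)_9 → 8² + 4² = 80
80 = (8,8)_9 → 8² + 8² = 128
128 = (1,5,2)_9 → 1² + 5² + 2² = 30
30 = (3,3)_9 → 3² + 3² = 18
18 = (2,0)_9 → 2² + 0² = 4
4 = (4)_9 → 4² = 16
16 = (1,7)_9 → 1² + 7² = 50
50 = (5,5)_9 → 5² + 5² = 50  — 50 already appeared earlier.

50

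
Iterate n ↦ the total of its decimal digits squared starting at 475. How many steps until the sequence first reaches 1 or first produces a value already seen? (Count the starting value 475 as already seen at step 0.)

13

475 → 4² + 7² + 5² = 16 + 49 + 25 = 90
90 → 9² + 0² = 81 + 0 = 81
81 → 8² + 1² = 64 + 1 = 65
65 → 6² + 5² = 36 + 25 = 61
61 → 6² + 1² = 36 + 1 = 37
37 → 3² + 7² = 9 + 49 = 58
58 → 5² + 8² = 25 + 64 = 89
89 → 8² + 9² = 64 + 81 = 145
145 → 1² + 4² + 5² = 1 + 16 + 25 = 42
42 → 4² + 2² = 16 + 4 = 20
20 → 2² + 0² = 4 + 0 = 4
4 → 4² = 16
16 → 1² + 6² = 1 + 36 = 37  — 37 repeats.
That took 13 steps.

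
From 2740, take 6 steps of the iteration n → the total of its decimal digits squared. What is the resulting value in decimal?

2740 → 2² + 7² + 4² + 0² = 4 + 49 + 16 + 0 = 69
69 → 6² + 9² = 36 + 81 = 117
117 → 1² + 1² + 7² = 1 + 1 + 49 = 51
51 → 5² + 1² = 25 + 1 = 26
26 → 2² + 6² = 4 + 36 = 40
40 → 4² + 0² = 16 + 0 = 16

16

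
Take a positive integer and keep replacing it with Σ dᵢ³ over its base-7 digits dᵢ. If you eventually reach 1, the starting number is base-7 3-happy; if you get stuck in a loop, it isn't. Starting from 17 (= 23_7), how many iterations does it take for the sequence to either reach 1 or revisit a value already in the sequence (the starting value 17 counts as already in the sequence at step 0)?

17 = (2,3)_7 → 2³ + 3³ = 8 + 27 = 35
35 = (5,0)_7 → 5³ + 0³ = 125 + 0 = 125
125 = (2,3,6)_7 → 2³ + 3³ + 6³ = 8 + 27 + 216 = 251
251 = (5,0,6)_7 → 5³ + 0³ + 6³ = 125 + 0 + 216 = 341
341 = (6,6,5)_7 → 6³ + 6³ + 5³ = 216 + 216 + 125 = 557
557 = (1,4,2,4)_7 → 1³ + 4³ + 2³ + 4³ = 1 + 64 + 8 + 64 = 137
137 = (2,5,4)_7 → 2³ + 5³ + 4³ = 8 + 125 + 64 = 197
197 = (4,0,1)_7 → 4³ + 0³ + 1³ = 64 + 0 + 1 = 65
65 = (1,2,2)_7 → 1³ + 2³ + 2³ = 1 + 8 + 8 = 17  — 17 repeats.
That took 9 steps.

9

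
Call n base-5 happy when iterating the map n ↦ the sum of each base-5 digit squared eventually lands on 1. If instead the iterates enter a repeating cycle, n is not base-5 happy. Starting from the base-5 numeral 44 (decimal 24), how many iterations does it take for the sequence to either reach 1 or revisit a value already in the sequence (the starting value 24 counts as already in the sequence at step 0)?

24 = (4,4)_5 → 32
32 = (1,1,2)_5 → 6
6 = (1,1)_5 → 2
2 = (2)_5 → 4
4 = (4)_5 → 16
16 = (3,1)_5 → 10
10 = (2,0)_5 → 4  — 4 repeats.
That took 7 steps.

7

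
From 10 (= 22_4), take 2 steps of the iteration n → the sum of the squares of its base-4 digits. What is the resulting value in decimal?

4

10 = (2,2)_4 → 2² + 2² = 4 + 4 = 8
8 = (2,0)_4 → 2² + 0² = 4 + 0 = 4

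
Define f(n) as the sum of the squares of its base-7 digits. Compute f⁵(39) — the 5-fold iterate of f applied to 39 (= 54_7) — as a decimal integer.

39 = (5,4)_7 → 5² + 4² = 41
41 = (5,6)_7 → 5² + 6² = 61
61 = (1,1,5)_7 → 1² + 1² + 5² = 27
27 = (3,6)_7 → 3² + 6² = 45
45 = (6,3)_7 → 6² + 3² = 45

45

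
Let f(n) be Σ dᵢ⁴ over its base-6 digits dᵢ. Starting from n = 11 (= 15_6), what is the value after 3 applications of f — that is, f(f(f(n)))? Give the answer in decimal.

338

11 = (1,5)_6 → 1⁴ + 5⁴ = 626
626 = (2,5,2,2)_6 → 2⁴ + 5⁴ + 2⁴ + 2⁴ = 673
673 = (3,0,4,1)_6 → 3⁴ + 0⁴ + 4⁴ + 1⁴ = 338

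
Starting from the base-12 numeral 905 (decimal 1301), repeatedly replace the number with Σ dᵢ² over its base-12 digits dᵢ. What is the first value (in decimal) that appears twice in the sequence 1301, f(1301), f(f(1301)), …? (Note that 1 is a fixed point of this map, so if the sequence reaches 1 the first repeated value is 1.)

164

1301 = (9,0,5)_12 → 9² + 0² + 5² = 106
106 = (8,10)_12 → 8² + 10² = 164
164 = (1,1,8)_12 → 1² + 1² + 8² = 66
66 = (5,6)_12 → 5² + 6² = 61
61 = (5,1)_12 → 5² + 1² = 26
26 = (2,2)_12 → 2² + 2² = 8
8 = (8)_12 → 8² = 64
64 = (5,4)_12 → 5² + 4² = 41
41 = (3,5)_12 → 3² + 5² = 34
34 = (2,10)_12 → 2² + 10² = 104
104 = (8,8)_12 → 8² + 8² = 128
128 = (10,8)_12 → 10² + 8² = 164  — 164 already appeared earlier.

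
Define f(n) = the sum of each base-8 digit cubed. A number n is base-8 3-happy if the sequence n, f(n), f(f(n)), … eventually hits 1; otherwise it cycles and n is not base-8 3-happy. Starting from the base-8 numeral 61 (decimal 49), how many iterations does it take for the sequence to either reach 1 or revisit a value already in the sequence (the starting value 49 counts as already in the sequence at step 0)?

8

49 = (6,1)_8 → 6³ + 1³ = 216 + 1 = 217
217 = (3,3,1)_8 → 3³ + 3³ + 1³ = 27 + 27 + 1 = 55
55 = (6,7)_8 → 6³ + 7³ = 216 + 343 = 559
559 = (1,0,5,7)_8 → 1³ + 0³ + 5³ + 7³ = 1 + 0 + 125 + 343 = 469
469 = (7,2,5)_8 → 7³ + 2³ + 5³ = 343 + 8 + 125 = 476
476 = (7,3,4)_8 → 7³ + 3³ + 4³ = 343 + 27 + 64 = 434
434 = (6,6,2)_8 → 6³ + 6³ + 2³ = 216 + 216 + 8 = 440
440 = (6,7,0)_8 → 6³ + 7³ + 0³ = 216 + 343 + 0 = 559  — 559 repeats.
That took 8 steps.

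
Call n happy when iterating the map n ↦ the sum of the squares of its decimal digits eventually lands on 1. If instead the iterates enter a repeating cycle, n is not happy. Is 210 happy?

210 → 2² + 1² + 0² = 4 + 1 + 0 = 5
5 → 5² = 25
25 → 2² + 5² = 4 + 25 = 29
29 → 2² + 9² = 4 + 81 = 85
85 → 8² + 5² = 64 + 25 = 89
89 → 8² + 9² = 64 + 81 = 145
145 → 1² + 4² + 5² = 1 + 16 + 25 = 42
42 → 4² + 2² = 16 + 4 = 20
20 → 2² + 0² = 4 + 0 = 4
4 → 4² = 16
16 → 1² + 6² = 1 + 36 = 37
37 → 3² + 7² = 9 + 49 = 58
58 → 5² + 8² = 25 + 64 = 89  — 89 already seen; the sequence cycles without reaching 1.

not happy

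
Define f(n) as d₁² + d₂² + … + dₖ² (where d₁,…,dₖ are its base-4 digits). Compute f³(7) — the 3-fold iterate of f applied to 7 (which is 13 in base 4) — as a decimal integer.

7 = (1,3)_4 → 10
10 = (2,2)_4 → 8
8 = (2,0)_4 → 4

4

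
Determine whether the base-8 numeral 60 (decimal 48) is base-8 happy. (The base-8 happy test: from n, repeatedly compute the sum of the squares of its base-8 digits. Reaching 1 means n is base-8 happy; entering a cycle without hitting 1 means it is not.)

not base-8 happy

48 = (6,0)_8 → 6² + 0² = 36
36 = (4,4)_8 → 4² + 4² = 32
32 = (4,0)_8 → 4² + 0² = 16
16 = (2,0)_8 → 2² + 0² = 4
4 = (4)_8 → 4² = 16  — 16 already seen; the sequence cycles without reaching 1.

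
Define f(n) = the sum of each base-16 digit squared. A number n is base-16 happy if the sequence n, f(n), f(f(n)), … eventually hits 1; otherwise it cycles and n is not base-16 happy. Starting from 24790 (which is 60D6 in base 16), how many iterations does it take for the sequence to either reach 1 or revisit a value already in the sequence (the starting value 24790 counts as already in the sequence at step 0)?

11

24790 = (6,0,13,6)_16 → 241
241 = (15,1)_16 → 226
226 = (14,2)_16 → 200
200 = (12,8)_16 → 208
208 = (13,0)_16 → 169
169 = (10,9)_16 → 181
181 = (11,5)_16 → 146
146 = (9,2)_16 → 85
85 = (5,5)_16 → 50
50 = (3,2)_16 → 13
13 = (13)_16 → 169  — 169 repeats.
That took 11 steps.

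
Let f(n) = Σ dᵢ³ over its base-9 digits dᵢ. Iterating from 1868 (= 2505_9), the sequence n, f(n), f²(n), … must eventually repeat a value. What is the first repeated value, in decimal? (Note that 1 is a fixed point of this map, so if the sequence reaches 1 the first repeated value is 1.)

28

1868 = (2,5,0,5)_9 → 2³ + 5³ + 0³ + 5³ = 8 + 125 + 0 + 125 = 258
258 = (3,1,6)_9 → 3³ + 1³ + 6³ = 27 + 1 + 216 = 244
244 = (3,0,1)_9 → 3³ + 0³ + 1³ = 27 + 0 + 1 = 28
28 = (3,1)_9 → 3³ + 1³ = 27 + 1 = 28  — 28 already appeared earlier.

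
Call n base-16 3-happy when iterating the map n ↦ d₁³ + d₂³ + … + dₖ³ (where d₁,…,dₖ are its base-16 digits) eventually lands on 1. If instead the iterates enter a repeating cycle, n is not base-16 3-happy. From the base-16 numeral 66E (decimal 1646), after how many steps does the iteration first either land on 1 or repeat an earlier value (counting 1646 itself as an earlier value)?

1646 = (6,6,14)_16 → 3176
3176 = (12,6,8)_16 → 2456
2456 = (9,9,8)_16 → 1970
1970 = (7,11,2)_16 → 1682
1682 = (6,9,2)_16 → 953
953 = (3,11,9)_16 → 2087
2087 = (8,2,7)_16 → 863
863 = (3,5,15)_16 → 3527
3527 = (13,12,7)_16 → 4268
4268 = (1,0,10,12)_16 → 2729
2729 = (10,10,9)_16 → 2729  — 2729 repeats.
That took 11 steps.

11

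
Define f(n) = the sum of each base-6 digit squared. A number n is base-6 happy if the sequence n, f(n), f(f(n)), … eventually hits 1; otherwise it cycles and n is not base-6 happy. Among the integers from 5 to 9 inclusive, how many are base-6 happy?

5: 5 → 25 → 17 → 29 → 41 → 26 → 20 → 13 → 5  (repeats 5)
6: 6 → 1  (reaches 1)
7: 7 → 2 → 4 → 16 → 20 → 13 → 5 → 25 → 17 → 29 → 41 → 26 → 20  (repeats 20)
8: 8 → 5 → 25 → 17 → 29 → 41 → 26 → 20 → 13 → 5  (repeats 5)
9: 9 → 10 → 17 → 29 → 41 → 26 → 20 → 13 → 5 → 25 → 17  (repeats 17)
base-6 happy: 6

1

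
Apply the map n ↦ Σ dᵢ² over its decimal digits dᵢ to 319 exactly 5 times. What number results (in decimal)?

1

319 → 3² + 1² + 9² = 9 + 1 + 81 = 91
91 → 9² + 1² = 81 + 1 = 82
82 → 8² + 2² = 64 + 4 = 68
68 → 6² + 8² = 36 + 64 = 100
100 → 1² + 0² + 0² = 1 + 0 + 0 = 1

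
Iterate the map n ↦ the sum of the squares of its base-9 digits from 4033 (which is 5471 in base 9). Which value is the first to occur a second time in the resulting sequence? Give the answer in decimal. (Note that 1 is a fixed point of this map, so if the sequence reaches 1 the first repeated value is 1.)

4033 = (5,4,7,1)_9 → 91
91 = (1,1,1)_9 → 3
3 = (3)_9 → 9
9 = (1,0)_9 → 1  — reached the fixed point 1.
1 → 1, so 1 is the first repeated value.

1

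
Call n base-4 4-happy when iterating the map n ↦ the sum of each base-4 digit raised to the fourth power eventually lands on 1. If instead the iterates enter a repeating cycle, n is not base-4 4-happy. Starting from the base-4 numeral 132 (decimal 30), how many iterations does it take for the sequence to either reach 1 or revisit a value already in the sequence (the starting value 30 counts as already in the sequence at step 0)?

6

30 = (1,3,2)_4 → 1⁴ + 3⁴ + 2⁴ = 1 + 81 + 16 = 98
98 = (1,2,0,2)_4 → 1⁴ + 2⁴ + 0⁴ + 2⁴ = 1 + 16 + 0 + 16 = 33
33 = (2,0,1)_4 → 2⁴ + 0⁴ + 1⁴ = 16 + 0 + 1 = 17
17 = (1,0,1)_4 → 1⁴ + 0⁴ + 1⁴ = 1 + 0 + 1 = 2
2 = (2)_4 → 2⁴ = 16
16 = (1,0,0)_4 → 1⁴ + 0⁴ + 0⁴ = 1 + 0 + 0 = 1  — reached 1.
That took 6 steps.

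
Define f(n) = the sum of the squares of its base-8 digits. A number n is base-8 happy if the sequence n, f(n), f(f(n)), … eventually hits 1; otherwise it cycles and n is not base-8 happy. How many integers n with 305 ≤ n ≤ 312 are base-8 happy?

1

305: 305 → 53 → 61 → 74 → 6 → 36 → 32 → 16 → 4 → 16  (repeats 16)
306: 306 → 56 → 49 → 37 → 41 → 26 → 13 → 26  (repeats 26)
307: 307 → 61 → 74 → 6 → 36 → 32 → 16 → 4 → 16  (repeats 16)
308: 308 → 68 → 17 → 5 → 25 → 10 → 5  (repeats 5)
309: 309 → 77 → 27 → 18 → 8 → 1  (reaches 1)
310: 310 → 88 → 10 → 5 → 25 → 10  (repeats 10)
311: 311 → 101 → 42 → 29 → 34 → 20 → 20  (repeats 20)
312: 312 → 65 → 2 → 4 → 16 → 4  (repeats 4)
base-8 happy: 309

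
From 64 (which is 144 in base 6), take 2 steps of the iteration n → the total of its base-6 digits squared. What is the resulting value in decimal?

34

64 = (1,4,4)_6 → 1² + 4² + 4² = 33
33 = (5,3)_6 → 5² + 3² = 34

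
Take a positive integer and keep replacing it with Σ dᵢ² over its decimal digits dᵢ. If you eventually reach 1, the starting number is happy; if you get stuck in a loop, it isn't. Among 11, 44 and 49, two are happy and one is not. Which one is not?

11: 11 → 2 → 4 → 16 → 37 → 58 → 89 → 145 → 42 → 20 → 4  — repeats 4 (not happy)
44: 44 → 32 → 13 → 10 → 1  — reaches 1 (happy)
49: 49 → 97 → 130 → 10 → 1  — reaches 1 (happy)

11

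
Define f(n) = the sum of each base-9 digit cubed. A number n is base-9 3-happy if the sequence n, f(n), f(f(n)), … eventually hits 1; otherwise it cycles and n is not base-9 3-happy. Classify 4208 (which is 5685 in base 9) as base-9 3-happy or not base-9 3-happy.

4208 = (5,6,8,5)_9 → 5³ + 6³ + 8³ + 5³ = 978
978 = (1,3,0,6)_9 → 1³ + 3³ + 0³ + 6³ = 244
244 = (3,0,1)_9 → 3³ + 0³ + 1³ = 28
28 = (3,1)_9 → 3³ + 1³ = 28  — 28 already seen; the sequence cycles without reaching 1.

not base-9 3-happy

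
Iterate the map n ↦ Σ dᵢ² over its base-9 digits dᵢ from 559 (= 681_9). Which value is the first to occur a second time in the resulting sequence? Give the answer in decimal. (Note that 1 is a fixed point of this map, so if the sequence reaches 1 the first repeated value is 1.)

1

559 = (6,8,1)_9 → 6² + 8² + 1² = 101
101 = (1,2,2)_9 → 1² + 2² + 2² = 9
9 = (1,0)_9 → 1² + 0² = 1  — reached the fixed point 1.
1 → 1, so 1 is the first repeated value.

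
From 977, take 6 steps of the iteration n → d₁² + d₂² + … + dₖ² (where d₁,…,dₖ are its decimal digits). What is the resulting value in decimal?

16

977 → 9² + 7² + 7² = 179
179 → 1² + 7² + 9² = 131
131 → 1² + 3² + 1² = 11
11 → 1² + 1² = 2
2 → 2² = 4
4 → 4² = 16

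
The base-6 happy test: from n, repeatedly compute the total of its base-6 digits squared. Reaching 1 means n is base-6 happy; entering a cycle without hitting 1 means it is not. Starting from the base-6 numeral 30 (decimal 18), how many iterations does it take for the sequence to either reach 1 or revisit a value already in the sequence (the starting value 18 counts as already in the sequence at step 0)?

11

18 = (3,0)_6 → 3² + 0² = 9
9 = (1,3)_6 → 1² + 3² = 10
10 = (1,4)_6 → 1² + 4² = 17
17 = (2,5)_6 → 2² + 5² = 29
29 = (4,5)_6 → 4² + 5² = 41
41 = (1,0,5)_6 → 1² + 0² + 5² = 26
26 = (4,2)_6 → 4² + 2² = 20
20 = (3,2)_6 → 3² + 2² = 13
13 = (2,1)_6 → 2² + 1² = 5
5 = (5)_6 → 5² = 25
25 = (4,1)_6 → 4² + 1² = 17  — 17 repeats.
That took 11 steps.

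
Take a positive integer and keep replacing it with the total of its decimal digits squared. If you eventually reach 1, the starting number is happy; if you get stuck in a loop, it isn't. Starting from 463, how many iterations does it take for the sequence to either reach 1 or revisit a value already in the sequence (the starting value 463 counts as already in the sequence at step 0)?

463 → 4² + 6² + 3² = 16 + 36 + 9 = 61
61 → 6² + 1² = 36 + 1 = 37
37 → 3² + 7² = 9 + 49 = 58
58 → 5² + 8² = 25 + 64 = 89
89 → 8² + 9² = 64 + 81 = 145
145 → 1² + 4² + 5² = 1 + 16 + 25 = 42
42 → 4² + 2² = 16 + 4 = 20
20 → 2² + 0² = 4 + 0 = 4
4 → 4² = 16
16 → 1² + 6² = 1 + 36 = 37  — 37 repeats.
That took 10 steps.

10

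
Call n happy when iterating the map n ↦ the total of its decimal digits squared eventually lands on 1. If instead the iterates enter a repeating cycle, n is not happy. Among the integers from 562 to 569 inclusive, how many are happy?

3

562: 562 → 65 → 61 → 37 → 58 → 89 → 145 → 42 → 20 → 4 → 16 → 37  (repeats 37)
563: 563 → 70 → 49 → 97 → 130 → 10 → 1  (reaches 1)
564: 564 → 77 → 98 → 145 → 42 → 20 → 4 → 16 → 37 → 58 → 89 → 145  (repeats 145)
565: 565 → 86 → 100 → 1  (reaches 1)
566: 566 → 97 → 130 → 10 → 1  (reaches 1)
567: 567 → 110 → 2 → 4 → 16 → 37 → 58 → 89 → 145 → 42 → 20 → 4  (repeats 4)
568: 568 → 125 → 30 → 9 → 81 → 65 → 61 → 37 → 58 → 89 → 145 → 42 → 20 → 4 → 16 → 37  (repeats 37)
569: 569 → 142 → 21 → 5 → 25 → 29 → 85 → 89 → 145 → 42 → 20 → 4 → 16 → 37 → 58 → 89  (repeats 89)
happy: 563, 565, 566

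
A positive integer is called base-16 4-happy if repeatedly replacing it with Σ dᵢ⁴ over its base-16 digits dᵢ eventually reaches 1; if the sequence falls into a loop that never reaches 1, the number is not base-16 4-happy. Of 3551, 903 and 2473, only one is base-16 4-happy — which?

2473

3551: 3551 → 107747 → 48754 → 55474 → 47314 → 47314  — repeats 47314 (not base-16 4-happy)
903: 903 → 6578 → 21219 → 39138 → 49089 → 86003 → 101588 → 53650 → 35139 → 10994 → 60657 → 109778 → 59314 → 55474 → 47314 → 47314  — repeats 47314 (not base-16 4-happy)
2473: 2473 → 23122 → 11266 → 20768 → 642 → 4128 → 17 → 2 → 16 → 1  — reaches 1 (base-16 4-happy)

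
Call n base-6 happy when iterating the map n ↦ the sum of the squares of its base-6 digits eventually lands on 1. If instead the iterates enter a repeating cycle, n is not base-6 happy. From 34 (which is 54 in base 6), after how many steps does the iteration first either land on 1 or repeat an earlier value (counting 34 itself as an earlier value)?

34 = (5,4)_6 → 41
41 = (1,0,5)_6 → 26
26 = (4,2)_6 → 20
20 = (3,2)_6 → 13
13 = (2,1)_6 → 5
5 = (5)_6 → 25
25 = (4,1)_6 → 17
17 = (2,5)_6 → 29
29 = (4,5)_6 → 41  — 41 repeats.
That took 9 steps.

9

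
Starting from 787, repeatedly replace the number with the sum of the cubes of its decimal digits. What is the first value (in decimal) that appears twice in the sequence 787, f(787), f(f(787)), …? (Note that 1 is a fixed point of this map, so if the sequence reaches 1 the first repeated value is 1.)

1

787 → 7³ + 8³ + 7³ = 1198
1198 → 1³ + 1³ + 9³ + 8³ = 1243
1243 → 1³ + 2³ + 4³ + 3³ = 100
100 → 1³ + 0³ + 0³ = 1  — reached the fixed point 1.
1 → 1, so 1 is the first repeated value.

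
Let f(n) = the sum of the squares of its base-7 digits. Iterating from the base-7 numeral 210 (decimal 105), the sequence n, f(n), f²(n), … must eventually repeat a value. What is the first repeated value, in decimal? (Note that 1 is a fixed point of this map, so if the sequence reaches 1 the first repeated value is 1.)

105 = (2,1,0)_7 → 2² + 1² + 0² = 4 + 1 + 0 = 5
5 = (5)_7 → 5² = 25
25 = (3,4)_7 → 3² + 4² = 9 + 16 = 25  — 25 already appeared earlier.

25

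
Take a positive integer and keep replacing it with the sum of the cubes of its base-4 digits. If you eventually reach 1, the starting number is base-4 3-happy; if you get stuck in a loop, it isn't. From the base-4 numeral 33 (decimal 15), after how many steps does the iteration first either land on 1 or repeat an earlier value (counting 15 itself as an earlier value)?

15 = (3,3)_4 → 3³ + 3³ = 54
54 = (3,1,2)_4 → 3³ + 1³ + 2³ = 36
36 = (2,1,0)_4 → 2³ + 1³ + 0³ = 9
9 = (2,1)_4 → 2³ + 1³ = 9  — 9 repeats.
That took 4 steps.

4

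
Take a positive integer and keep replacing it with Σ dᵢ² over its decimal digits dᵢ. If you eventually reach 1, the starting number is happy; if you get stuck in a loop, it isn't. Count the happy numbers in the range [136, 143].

1

136: 136 → 46 → 52 → 29 → 85 → 89 → 145 → 42 → 20 → 4 → 16 → 37 → 58 → 89  (repeats 89)
137: 137 → 59 → 106 → 37 → 58 → 89 → 145 → 42 → 20 → 4 → 16 → 37  (repeats 37)
138: 138 → 74 → 65 → 61 → 37 → 58 → 89 → 145 → 42 → 20 → 4 → 16 → 37  (repeats 37)
139: 139 → 91 → 82 → 68 → 100 → 1  (reaches 1)
140: 140 → 17 → 50 → 25 → 29 → 85 → 89 → 145 → 42 → 20 → 4 → 16 → 37 → 58 → 89  (repeats 89)
141: 141 → 18 → 65 → 61 → 37 → 58 → 89 → 145 → 42 → 20 → 4 → 16 → 37  (repeats 37)
142: 142 → 21 → 5 → 25 → 29 → 85 → 89 → 145 → 42 → 20 → 4 → 16 → 37 → 58 → 89  (repeats 89)
143: 143 → 26 → 40 → 16 → 37 → 58 → 89 → 145 → 42 → 20 → 4 → 16  (repeats 16)
happy: 139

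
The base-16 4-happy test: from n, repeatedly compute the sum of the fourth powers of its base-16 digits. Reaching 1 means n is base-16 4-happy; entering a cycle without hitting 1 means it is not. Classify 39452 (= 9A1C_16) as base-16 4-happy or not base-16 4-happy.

not base-16 4-happy

39452 = (9,10,1,12)_16 → 9⁴ + 10⁴ + 1⁴ + 12⁴ = 6561 + 10000 + 1 + 20736 = 37298
37298 = (9,1,11,2)_16 → 9⁴ + 1⁴ + 11⁴ + 2⁴ = 6561 + 1 + 14641 + 16 = 21219
21219 = (5,2,14,3)_16 → 5⁴ + 2⁴ + 14⁴ + 3⁴ = 625 + 16 + 38416 + 81 = 39138
39138 = (9,8,14,2)_16 → 9⁴ + 8⁴ + 14⁴ + 2⁴ = 6561 + 4096 + 38416 + 16 = 49089
49089 = (11,15,12,1)_16 → 11⁴ + 15⁴ + 12⁴ + 1⁴ = 14641 + 50625 + 20736 + 1 = 86003
86003 = (1,4,15,15,3)_16 → 1⁴ + 4⁴ + 15⁴ + 15⁴ + 3⁴ = 1 + 256 + 50625 + 50625 + 81 = 101588
101588 = (1,8,12,13,4)_16 → 1⁴ + 8⁴ + 12⁴ + 13⁴ + 4⁴ = 1 + 4096 + 20736 + 28561 + 256 = 53650
53650 = (13,1,9,2)_16 → 13⁴ + 1⁴ + 9⁴ + 2⁴ = 28561 + 1 + 6561 + 16 = 35139
35139 = (8,9,4,3)_16 → 8⁴ + 9⁴ + 4⁴ + 3⁴ = 4096 + 6561 + 256 + 81 = 10994
10994 = (2,10,15,2)_16 → 2⁴ + 10⁴ + 15⁴ + 2⁴ = 16 + 10000 + 50625 + 16 = 60657
60657 = (14,12,15,1)_16 → 14⁴ + 12⁴ + 15⁴ + 1⁴ = 38416 + 20736 + 50625 + 1 = 109778
109778 = (1,10,12,13,2)_16 → 1⁴ + 10⁴ + 12⁴ + 13⁴ + 2⁴ = 1 + 10000 + 20736 + 28561 + 16 = 59314
59314 = (14,7,11,2)_16 → 14⁴ + 7⁴ + 11⁴ + 2⁴ = 38416 + 2401 + 14641 + 16 = 55474
55474 = (13,8,11,2)_16 → 13⁴ + 8⁴ + 11⁴ + 2⁴ = 28561 + 4096 + 14641 + 16 = 47314
47314 = (11,8,13,2)_16 → 11⁴ + 8⁴ + 13⁴ + 2⁴ = 14641 + 4096 + 28561 + 16 = 47314  — 47314 already seen; the sequence cycles without reaching 1.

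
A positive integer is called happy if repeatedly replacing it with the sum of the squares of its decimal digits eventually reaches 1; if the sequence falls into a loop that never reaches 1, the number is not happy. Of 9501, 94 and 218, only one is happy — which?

9501: 9501 → 107 → 50 → 25 → 29 → 85 → 89 → 145 → 42 → 20 → 4 → 16 → 37 → 58 → 89  — repeats 89 (not happy)
94: 94 → 97 → 130 → 10 → 1  — reaches 1 (happy)
218: 218 → 69 → 117 → 51 → 26 → 40 → 16 → 37 → 58 → 89 → 145 → 42 → 20 → 4 → 16  — repeats 16 (not happy)

94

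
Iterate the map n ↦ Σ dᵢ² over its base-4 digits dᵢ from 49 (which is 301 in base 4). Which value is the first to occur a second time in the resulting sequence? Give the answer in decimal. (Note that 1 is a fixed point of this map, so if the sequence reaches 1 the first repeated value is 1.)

49 = (3,0,1)_4 → 3² + 0² + 1² = 9 + 0 + 1 = 10
10 = (2,2)_4 → 2² + 2² = 4 + 4 = 8
8 = (2,0)_4 → 2² + 0² = 4 + 0 = 4
4 = (1,0)_4 → 1² + 0² = 1 + 0 = 1  — reached the fixed point 1.
1 → 1, so 1 is the first repeated value.

1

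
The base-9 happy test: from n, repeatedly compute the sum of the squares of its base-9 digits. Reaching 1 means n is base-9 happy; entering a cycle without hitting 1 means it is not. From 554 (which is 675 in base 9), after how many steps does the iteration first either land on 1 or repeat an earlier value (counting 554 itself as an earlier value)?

554 = (6,7,5)_9 → 6² + 7² + 5² = 110
110 = (1,3,2)_9 → 1² + 3² + 2² = 14
14 = (1,5)_9 → 1² + 5² = 26
26 = (2,8)_9 → 2² + 8² = 68
68 = (7,5)_9 → 7² + 5² = 74
74 = (8,2)_9 → 8² + 2² = 68  — 68 repeats.
That took 6 steps.

6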